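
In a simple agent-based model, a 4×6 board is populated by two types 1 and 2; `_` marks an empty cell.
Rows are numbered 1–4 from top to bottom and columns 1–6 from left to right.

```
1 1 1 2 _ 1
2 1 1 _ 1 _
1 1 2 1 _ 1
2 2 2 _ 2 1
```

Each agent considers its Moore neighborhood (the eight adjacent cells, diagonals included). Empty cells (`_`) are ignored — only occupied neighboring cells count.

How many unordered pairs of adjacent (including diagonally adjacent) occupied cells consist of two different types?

21

Scan each occupied cell's neighbors to the right and below (and the two forward diagonals) so each pair is counted once.
Row 1: 1(1,1)–1(1,2)= 1(1,1)–2(2,1)≠ 1(1,1)–1(2,2)= 1(1,2)–1(1,3)= 1(1,2)–1(2,2)= 1(1,2)–1(2,3)= 1(1,2)–2(2,1)≠ 1(1,3)–2(1,4)≠ 1(1,3)–1(2,3)= 1(1,3)–1(2,2)= 2(1,4)–1(2,5)≠ 2(1,4)–1(2,3)≠ 1(1,6)–1(2,5)=  → 5/13 unlike.
Row 2: 2(2,1)–1(2,2)≠ 2(2,1)–1(3,1)≠ 2(2,1)–1(3,2)≠ 1(2,2)–1(2,3)= 1(2,2)–1(3,2)= 1(2,2)–2(3,3)≠ 1(2,2)–1(3,1)= 1(2,3)–2(3,3)≠ 1(2,3)–1(3,4)= 1(2,3)–1(3,2)= 1(2,5)–1(3,6)= 1(2,5)–1(3,4)=  → 5/12 unlike.
Row 3: 1(3,1)–1(3,2)= 1(3,1)–2(4,1)≠ 1(3,1)–2(4,2)≠ 1(3,2)–2(3,3)≠ 1(3,2)–2(4,2)≠ 1(3,2)–2(4,3)≠ 1(3,2)–2(4,1)≠ 2(3,3)–1(3,4)≠ 2(3,3)–2(4,3)= 2(3,3)–2(4,2)= 1(3,4)–2(4,5)≠ 1(3,4)–2(4,3)≠ 1(3,6)–1(4,6)= 1(3,6)–2(4,5)≠  → 10/14 unlike.
Row 4: 2(4,1)–2(4,2)= 2(4,2)–2(4,3)= 2(4,5)–1(4,6)≠  → 1/3 unlike.
Total adjacent occupied pairs: 42; unlike-type pairs: 21.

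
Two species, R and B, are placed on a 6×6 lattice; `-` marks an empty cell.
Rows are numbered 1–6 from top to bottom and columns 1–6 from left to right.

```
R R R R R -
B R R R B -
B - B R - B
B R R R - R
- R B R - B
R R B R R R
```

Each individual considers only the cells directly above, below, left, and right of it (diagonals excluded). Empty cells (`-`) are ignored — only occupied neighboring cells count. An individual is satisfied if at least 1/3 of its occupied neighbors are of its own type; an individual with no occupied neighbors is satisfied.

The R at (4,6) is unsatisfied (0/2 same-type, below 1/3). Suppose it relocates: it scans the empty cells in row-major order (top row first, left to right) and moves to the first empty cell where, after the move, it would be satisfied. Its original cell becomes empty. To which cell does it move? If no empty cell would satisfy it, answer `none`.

Vacating (4,6). Empty cells in order:
  (1,6): 1/1 same-type → satisfied — stop here.

(1,6)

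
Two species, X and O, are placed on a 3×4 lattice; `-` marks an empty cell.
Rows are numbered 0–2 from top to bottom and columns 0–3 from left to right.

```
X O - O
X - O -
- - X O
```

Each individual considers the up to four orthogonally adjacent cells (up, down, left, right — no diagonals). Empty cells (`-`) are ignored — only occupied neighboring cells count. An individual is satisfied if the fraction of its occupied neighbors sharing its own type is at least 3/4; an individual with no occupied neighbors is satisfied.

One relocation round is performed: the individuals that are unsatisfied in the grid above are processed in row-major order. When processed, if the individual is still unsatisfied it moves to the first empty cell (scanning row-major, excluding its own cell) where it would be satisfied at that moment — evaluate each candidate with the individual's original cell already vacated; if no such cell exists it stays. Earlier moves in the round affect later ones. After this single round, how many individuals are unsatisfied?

0

Initially unsatisfied (in order): (0,0), (0,1), (1,2), (2,2), (2,3).
  (0,0) → (2,0).
  (0,1): now satisfied by earlier moves; stays.
  (1,2) → (0,2).
  (2,2) → (2,1).
  (2,3): now satisfied by earlier moves; stays.
Resulting grid:
- O O O
X - - -
X X - O
All satisfied now.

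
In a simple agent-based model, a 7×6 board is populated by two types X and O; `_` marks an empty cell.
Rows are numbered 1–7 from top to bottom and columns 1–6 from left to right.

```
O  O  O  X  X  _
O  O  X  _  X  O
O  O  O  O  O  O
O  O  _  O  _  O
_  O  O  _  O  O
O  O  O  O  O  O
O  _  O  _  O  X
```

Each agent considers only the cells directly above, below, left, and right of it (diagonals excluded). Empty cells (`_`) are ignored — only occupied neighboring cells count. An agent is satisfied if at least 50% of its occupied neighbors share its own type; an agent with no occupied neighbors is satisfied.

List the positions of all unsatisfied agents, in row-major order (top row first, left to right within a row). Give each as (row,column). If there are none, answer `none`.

(1,3), (2,3), (2,5), (7,6)

Row 1: (1,1)O 2/2 ok · (1,2)O 3/3 ok · (1,3)O 1/3 unhappy · (1,4)X 1/2 ok · (1,5)X 2/2 ok
Row 2: (2,1)O 3/3 ok · (2,2)O 3/4 ok · (2,3)X 0/3 unhappy · (2,5)X 1/3 unhappy · (2,6)O 1/2 ok
Row 3: (3,1)O 3/3 ok · (3,2)O 4/4 ok · (3,3)O 2/3 ok · (3,4)O 3/3 ok · (3,5)O 2/3 ok · (3,6)O 3/3 ok
Row 4: (4,1)O 2/2 ok · (4,2)O 3/3 ok · (4,4)O 1/1 ok · (4,6)O 2/2 ok
Row 5: (5,2)O 3/3 ok · (5,3)O 2/2 ok · (5,5)O 2/2 ok · (5,6)O 3/3 ok
Row 6: (6,1)O 2/2 ok · (6,2)O 3/3 ok · (6,3)O 4/4 ok · (6,4)O 2/2 ok · (6,5)O 4/4 ok · (6,6)O 2/3 ok
Row 7: (7,1)O 1/1 ok · (7,3)O 1/1 ok · (7,5)O 1/2 ok · (7,6)X 0/2 unhappy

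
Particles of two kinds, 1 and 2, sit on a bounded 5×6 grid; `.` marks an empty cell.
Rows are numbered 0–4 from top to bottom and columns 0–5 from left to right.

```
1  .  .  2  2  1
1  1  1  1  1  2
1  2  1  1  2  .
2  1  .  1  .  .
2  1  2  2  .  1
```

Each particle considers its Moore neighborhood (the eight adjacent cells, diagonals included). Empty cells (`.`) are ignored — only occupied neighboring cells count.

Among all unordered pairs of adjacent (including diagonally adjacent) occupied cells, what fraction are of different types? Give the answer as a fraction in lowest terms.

1/2

Scan each occupied cell's neighbors to the right and below (and the two forward diagonals) so each pair is counted once.
Row 0: 1(0,0)–1(1,0)= 1(0,0)–1(1,1)= 2(0,3)–2(0,4)= 2(0,3)–1(1,3)≠ 2(0,3)–1(1,4)≠ 2(0,3)–1(1,2)≠ 2(0,4)–1(0,5)≠ 2(0,4)–1(1,4)≠ 2(0,4)–2(1,5)= 2(0,4)–1(1,3)≠ 1(0,5)–2(1,5)≠ 1(0,5)–1(1,4)=  → 7/12 unlike.
Row 1: 1(1,0)–1(1,1)= 1(1,0)–1(2,0)= 1(1,0)–2(2,1)≠ 1(1,1)–1(1,2)= 1(1,1)–2(2,1)≠ 1(1,1)–1(2,2)= 1(1,1)–1(2,0)= 1(1,2)–1(1,3)= 1(1,2)–1(2,2)= 1(1,2)–1(2,3)= 1(1,2)–2(2,1)≠ 1(1,3)–1(1,4)= 1(1,3)–1(2,3)= 1(1,3)–2(2,4)≠ 1(1,3)–1(2,2)= 1(1,4)–2(1,5)≠ 1(1,4)–2(2,4)≠ 1(1,4)–1(2,3)= 2(1,5)–2(2,4)=  → 6/19 unlike.
Row 2: 1(2,0)–2(2,1)≠ 1(2,0)–2(3,0)≠ 1(2,0)–1(3,1)= 2(2,1)–1(2,2)≠ 2(2,1)–1(3,1)≠ 2(2,1)–2(3,0)= 1(2,2)–1(2,3)= 1(2,2)–1(3,3)= 1(2,2)–1(3,1)= 1(2,3)–2(2,4)≠ 1(2,3)–1(3,3)= 2(2,4)–1(3,3)≠  → 6/12 unlike.
Row 3: 2(3,0)–1(3,1)≠ 2(3,0)–2(4,0)= 2(3,0)–1(4,1)≠ 1(3,1)–1(4,1)= 1(3,1)–2(4,2)≠ 1(3,1)–2(4,0)≠ 1(3,3)–2(4,3)≠ 1(3,3)–2(4,2)≠  → 6/8 unlike.
Row 4: 2(4,0)–1(4,1)≠ 1(4,1)–2(4,2)≠ 2(4,2)–2(4,3)=  → 2/3 unlike.
Total adjacent occupied pairs: 54; unlike-type pairs: 27.
27/54 reduces to 1/2.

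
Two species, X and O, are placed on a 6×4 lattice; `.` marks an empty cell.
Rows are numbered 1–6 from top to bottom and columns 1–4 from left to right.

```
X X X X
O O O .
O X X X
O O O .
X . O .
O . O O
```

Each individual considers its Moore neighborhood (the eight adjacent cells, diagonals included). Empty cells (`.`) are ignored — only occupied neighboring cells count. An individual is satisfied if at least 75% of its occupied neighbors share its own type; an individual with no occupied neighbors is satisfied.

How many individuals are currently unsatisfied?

Row 1: (1,1)X 1/3 not · (1,2)X 2/5 not · (1,3)X 2/4 not · (1,4)X 1/2 not
Row 2: (2,1)O 2/5 not · (2,2)O 3/8 not · (2,3)O 1/7 not
Row 3: (3,1)O 4/5 satisfied · (3,2)X 1/8 not · (3,3)X 2/6 not · (3,4)X 1/3 not
Row 4: (4,1)O 2/4 not · (4,2)O 4/7 not · (4,3)O 2/5 not
Row 5: (5,1)X 0/3 not · (5,3)O 4/4 satisfied
Row 6: (6,1)O 0/1 not · (6,3)O 2/2 satisfied · (6,4)O 2/2 satisfied
Unsatisfied: (1,1), (1,2), (1,3), (1,4), (2,1), (2,2), (2,3), (3,2), (3,3), (3,4), (4,1), (4,2), (4,3), (5,1), (6,1) — 15 in total.

15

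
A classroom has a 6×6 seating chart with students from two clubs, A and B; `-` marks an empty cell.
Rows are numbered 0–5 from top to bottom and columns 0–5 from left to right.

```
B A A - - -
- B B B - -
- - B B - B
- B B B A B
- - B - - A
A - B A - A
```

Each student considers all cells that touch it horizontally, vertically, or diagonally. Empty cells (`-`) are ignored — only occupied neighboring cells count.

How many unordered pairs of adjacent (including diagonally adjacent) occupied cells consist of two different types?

13

Scan each occupied cell's neighbors to the right and below (and the two forward diagonals) so each pair is counted once.
From row 0: 6 unlike of 8 pairs (running 6/8).
From row 1: 0 unlike of 7 pairs (running 6/15).
From row 2: 2 unlike of 9 pairs (running 8/24).
From row 3: 3 unlike of 9 pairs (running 11/33).
From row 4: 1 unlike of 3 pairs (running 12/36).
From row 5: 1 unlike of 1 pairs (running 13/37).
Total adjacent occupied pairs: 37; unlike-type pairs: 13.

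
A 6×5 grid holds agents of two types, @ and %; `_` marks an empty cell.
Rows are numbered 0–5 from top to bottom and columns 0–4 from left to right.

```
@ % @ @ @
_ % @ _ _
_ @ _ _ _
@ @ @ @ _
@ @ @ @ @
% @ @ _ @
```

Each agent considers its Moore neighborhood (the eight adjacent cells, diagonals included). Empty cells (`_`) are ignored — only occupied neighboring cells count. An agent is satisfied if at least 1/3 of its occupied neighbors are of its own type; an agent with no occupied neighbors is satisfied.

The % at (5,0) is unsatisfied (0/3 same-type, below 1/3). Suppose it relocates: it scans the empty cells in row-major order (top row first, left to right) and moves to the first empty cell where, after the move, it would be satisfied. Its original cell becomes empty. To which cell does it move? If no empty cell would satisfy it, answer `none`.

Vacating (5,0). Empty cells in order:
  (1,0): 2/4 same-type → satisfied — stop here.

(1,0)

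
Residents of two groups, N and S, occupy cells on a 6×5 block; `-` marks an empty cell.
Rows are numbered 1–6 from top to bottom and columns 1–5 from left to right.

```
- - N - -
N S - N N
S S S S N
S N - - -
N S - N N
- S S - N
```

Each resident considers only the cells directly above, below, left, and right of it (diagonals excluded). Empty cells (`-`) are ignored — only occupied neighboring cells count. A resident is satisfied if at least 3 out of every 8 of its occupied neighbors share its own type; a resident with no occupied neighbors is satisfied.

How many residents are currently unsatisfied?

(1,3)N 0/0 ok
(2,1)N 0/2 unhappy
(2,2)S 1/2 ok
(2,4)N 1/2 ok
(2,5)N 2/2 ok
(3,1)S 2/3 ok
(3,2)S 3/4 ok
(3,3)S 2/2 ok
(3,4)S 1/3 unhappy
(3,5)N 1/2 ok
(4,1)S 1/3 unhappy
(4,2)N 0/3 unhappy
(5,1)N 0/2 unhappy
(5,2)S 1/3 unhappy
(5,4)N 1/1 ok
(5,5)N 2/2 ok
(6,2)S 2/2 ok
(6,3)S 1/1 ok
(6,5)N 1/1 ok
Unsatisfied: (2,1), (3,4), (4,1), (4,2), (5,1), (5,2) — 6 in total.

6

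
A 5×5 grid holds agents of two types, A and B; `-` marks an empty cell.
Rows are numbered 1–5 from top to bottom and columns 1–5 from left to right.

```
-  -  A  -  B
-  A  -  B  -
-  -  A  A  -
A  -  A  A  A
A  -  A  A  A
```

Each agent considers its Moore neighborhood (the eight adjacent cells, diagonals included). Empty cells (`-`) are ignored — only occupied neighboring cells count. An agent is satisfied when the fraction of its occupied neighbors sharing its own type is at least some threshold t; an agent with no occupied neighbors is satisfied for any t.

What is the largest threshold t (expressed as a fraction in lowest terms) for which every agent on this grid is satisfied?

1/4

(1,3)A 1/2
(1,5)B 1/1
(2,2)A 2/2
(2,4)B 1/4
(3,3)A 4/5
(3,4)A 4/5
(4,1)A 1/1
(4,3)A 5/5
(4,4)A 7/7
(4,5)A 4/4
(5,1)A 1/1
(5,3)A 3/3
(5,4)A 5/5
(5,5)A 3/3
The smallest same-type fraction is 1/4 at (2,4), which reduces to 1/4. Any threshold above that leaves this agent unsatisfied.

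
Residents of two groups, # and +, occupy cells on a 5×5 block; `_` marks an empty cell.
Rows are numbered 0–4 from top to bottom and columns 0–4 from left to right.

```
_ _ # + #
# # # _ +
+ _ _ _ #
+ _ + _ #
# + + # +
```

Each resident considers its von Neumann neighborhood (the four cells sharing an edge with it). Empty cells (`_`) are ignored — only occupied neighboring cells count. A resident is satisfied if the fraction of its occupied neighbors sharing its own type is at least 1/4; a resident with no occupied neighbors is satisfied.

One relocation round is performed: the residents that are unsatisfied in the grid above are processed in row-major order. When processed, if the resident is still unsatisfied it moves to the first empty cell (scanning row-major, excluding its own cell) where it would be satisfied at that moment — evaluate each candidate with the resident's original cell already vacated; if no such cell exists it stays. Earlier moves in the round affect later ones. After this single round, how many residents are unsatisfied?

0

Initially unsatisfied (in order): (0,3), (0,4), (1,4), (4,0), (4,3), (4,4).
  (0,3) → (1,3).
  (0,4) → (0,0).
  (1,4): now satisfied by earlier moves; stays.
  (4,0) → (0,1).
  (4,3) → (0,3).
  (4,4) → (0,4).
Resulting grid:
# # # # +
# # # + +
+ _ _ _ #
+ _ + _ #
_ + + _ _
All satisfied now.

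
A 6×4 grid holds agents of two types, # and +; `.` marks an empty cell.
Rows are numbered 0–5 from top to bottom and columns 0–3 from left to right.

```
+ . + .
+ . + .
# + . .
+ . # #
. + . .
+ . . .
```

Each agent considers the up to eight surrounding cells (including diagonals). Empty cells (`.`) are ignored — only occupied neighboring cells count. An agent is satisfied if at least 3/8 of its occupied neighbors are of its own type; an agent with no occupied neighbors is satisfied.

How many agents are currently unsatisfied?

2

Row 0: (0,0)+ 1/1 satisfied · (0,2)+ 1/1 satisfied
Row 1: (1,0)+ 2/3 satisfied · (1,2)+ 2/2 satisfied
Row 2: (2,0)# 0/3 not · (2,1)+ 3/5 satisfied
Row 3: (3,0)+ 2/3 satisfied · (3,2)# 1/3 not · (3,3)# 1/1 satisfied
Row 4: (4,1)+ 2/3 satisfied
Row 5: (5,0)+ 1/1 satisfied
Unsatisfied: (2,0), (3,2) — 2 in total.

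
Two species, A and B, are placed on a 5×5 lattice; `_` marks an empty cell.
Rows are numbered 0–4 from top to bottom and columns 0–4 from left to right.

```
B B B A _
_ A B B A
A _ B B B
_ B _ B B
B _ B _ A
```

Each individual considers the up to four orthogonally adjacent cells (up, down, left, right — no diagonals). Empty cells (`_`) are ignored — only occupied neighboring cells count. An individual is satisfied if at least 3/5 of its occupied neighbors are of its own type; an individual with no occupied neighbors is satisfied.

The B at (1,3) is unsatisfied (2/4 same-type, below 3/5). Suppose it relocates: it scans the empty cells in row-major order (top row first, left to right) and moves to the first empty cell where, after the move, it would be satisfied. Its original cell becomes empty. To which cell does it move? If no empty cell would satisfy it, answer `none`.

Vacating (1,3). Empty cells in order:
  (0,4): 0/2 same-type → still unsatisfied.
  (1,0): 1/3 same-type → still unsatisfied.
  (2,1): 2/4 same-type → still unsatisfied.
  (3,0): 2/3 same-type → satisfied — stop here.

(3,0)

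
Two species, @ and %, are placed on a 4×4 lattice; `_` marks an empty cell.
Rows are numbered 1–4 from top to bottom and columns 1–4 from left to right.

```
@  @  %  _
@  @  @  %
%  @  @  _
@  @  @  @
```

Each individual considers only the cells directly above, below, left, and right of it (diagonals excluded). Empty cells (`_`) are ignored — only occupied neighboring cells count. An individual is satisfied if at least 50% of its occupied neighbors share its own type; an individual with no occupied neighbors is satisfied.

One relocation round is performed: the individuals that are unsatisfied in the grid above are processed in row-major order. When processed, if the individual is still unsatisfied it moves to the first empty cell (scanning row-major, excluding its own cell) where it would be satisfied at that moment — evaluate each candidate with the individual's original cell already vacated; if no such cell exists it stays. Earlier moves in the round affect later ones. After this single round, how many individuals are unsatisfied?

Initially unsatisfied (in order): (1,3), (2,4), (3,1).
  (1,3) → (1,4).
  (2,4): now satisfied by earlier moves; stays.
  (3,1): no empty cell satisfies it; stays.
Resulting grid:
@ @ _ %
@ @ @ %
% @ @ _
@ @ @ @
Unsatisfied now: (3,1).

1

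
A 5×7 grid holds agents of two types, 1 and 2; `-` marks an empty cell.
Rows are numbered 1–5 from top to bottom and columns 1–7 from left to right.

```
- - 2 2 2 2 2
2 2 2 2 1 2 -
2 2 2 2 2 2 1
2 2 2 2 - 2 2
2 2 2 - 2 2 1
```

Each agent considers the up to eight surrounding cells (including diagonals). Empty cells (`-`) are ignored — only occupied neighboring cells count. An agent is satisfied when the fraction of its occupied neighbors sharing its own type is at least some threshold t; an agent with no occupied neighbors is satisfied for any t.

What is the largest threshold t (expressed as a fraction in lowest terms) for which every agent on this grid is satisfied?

(1,3)2 4/4
(1,4)2 4/5
(1,5)2 4/5
(1,6)2 3/4
(1,7)2 2/2
(2,1)2 3/3
(2,2)2 6/6
(2,3)2 7/7
(2,4)2 7/8
(2,5)1 0/8
(2,6)2 5/7
(3,1)2 5/5
(3,2)2 8/8
(3,3)2 8/8
(3,4)2 6/7
(3,5)2 6/7
(3,6)2 4/6
(3,7)1 0/4
(4,1)2 5/5
(4,2)2 8/8
(4,3)2 7/7
(4,4)2 6/6
(4,6)2 5/7
(4,7)2 3/5
(5,1)2 3/3
(5,2)2 5/5
(5,3)2 4/4
(5,5)2 3/3
(5,6)2 3/4
(5,7)1 0/3
The smallest same-type fraction is 0/8 at (2,5), which reduces to 0/1. Any threshold above that leaves this agent unsatisfied.

0/1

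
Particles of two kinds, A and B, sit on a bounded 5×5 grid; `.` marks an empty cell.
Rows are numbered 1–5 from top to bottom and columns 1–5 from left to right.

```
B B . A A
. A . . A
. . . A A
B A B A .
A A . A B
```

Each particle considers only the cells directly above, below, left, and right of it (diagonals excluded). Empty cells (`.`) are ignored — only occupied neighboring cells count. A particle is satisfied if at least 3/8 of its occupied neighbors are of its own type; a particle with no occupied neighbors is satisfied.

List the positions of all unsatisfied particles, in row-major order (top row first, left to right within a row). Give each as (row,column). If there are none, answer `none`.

(2,2), (4,1), (4,2), (4,3), (5,5)

Row 1: (1,1)B 1/1 ✓ · (1,2)B 1/2 ✓ · (1,4)A 1/1 ✓ · (1,5)A 2/2 ✓
Row 2: (2,2)A 0/1 ✗ · (2,5)A 2/2 ✓
Row 3: (3,4)A 2/2 ✓ · (3,5)A 2/2 ✓
Row 4: (4,1)B 0/2 ✗ · (4,2)A 1/3 ✗ · (4,3)B 0/2 ✗ · (4,4)A 2/3 ✓
Row 5: (5,1)A 1/2 ✓ · (5,2)A 2/2 ✓ · (5,4)A 1/2 ✓ · (5,5)B 0/1 ✗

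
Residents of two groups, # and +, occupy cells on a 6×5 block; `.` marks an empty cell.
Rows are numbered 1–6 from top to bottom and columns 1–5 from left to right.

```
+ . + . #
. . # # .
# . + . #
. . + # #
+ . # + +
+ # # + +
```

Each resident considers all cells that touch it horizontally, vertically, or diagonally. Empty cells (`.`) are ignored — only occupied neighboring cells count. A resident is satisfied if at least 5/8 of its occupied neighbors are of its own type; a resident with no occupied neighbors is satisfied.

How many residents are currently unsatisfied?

15

(1,1)+ 0/0 satisfied
(1,3)+ 0/2 not
(1,5)# 1/1 satisfied
(2,3)# 1/3 not
(2,4)# 3/5 not
(3,1)# 0/0 satisfied
(3,3)+ 1/4 not
(3,5)# 3/3 satisfied
(4,3)+ 2/4 not
(4,4)# 3/7 not
(4,5)# 2/4 not
(5,1)+ 1/2 not
(5,3)# 3/6 not
(5,4)+ 4/8 not
(5,5)+ 3/5 not
(6,1)+ 1/2 not
(6,2)# 2/4 not
(6,3)# 2/4 not
(6,4)+ 3/5 not
(6,5)+ 3/3 satisfied
Unsatisfied: (1,3), (2,3), (2,4), (3,3), (4,3), (4,4), (4,5), (5,1), (5,3), (5,4), (5,5), (6,1), (6,2), (6,3), (6,4) — 15 in total.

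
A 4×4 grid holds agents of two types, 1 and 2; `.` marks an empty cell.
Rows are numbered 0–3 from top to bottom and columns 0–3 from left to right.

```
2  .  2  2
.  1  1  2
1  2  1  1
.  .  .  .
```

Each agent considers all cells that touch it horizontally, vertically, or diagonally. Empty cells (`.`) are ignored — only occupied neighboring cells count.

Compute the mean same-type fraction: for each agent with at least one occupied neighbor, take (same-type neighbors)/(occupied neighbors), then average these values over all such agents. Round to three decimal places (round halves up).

0.426

(0,0)2 0/1
(0,2)2 2/4
(0,3)2 2/3
(1,1)1 3/6
(1,2)1 3/7
(1,3)2 2/5
(2,0)1 1/2
(2,1)2 0/4
(2,2)1 3/5
(2,3)1 2/3
Sum over 10 agents: 0/1 + 2/4 + 2/3 + 3/6 + 3/7 + 2/5 + 1/2 + 0/4 + 3/5 + 2/3 = 179/42; mean = 179/42 ÷ 10 = 179/420 = 0.426190… → 0.426.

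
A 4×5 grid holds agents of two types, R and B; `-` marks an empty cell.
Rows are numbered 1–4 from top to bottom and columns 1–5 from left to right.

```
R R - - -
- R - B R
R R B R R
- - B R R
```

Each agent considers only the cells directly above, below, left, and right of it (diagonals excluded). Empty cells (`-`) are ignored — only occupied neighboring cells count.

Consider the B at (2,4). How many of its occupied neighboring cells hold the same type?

0

Occupied neighbors of (2,4): (3,4)=R, (2,5)=R.
Same type (B): 0 of 2.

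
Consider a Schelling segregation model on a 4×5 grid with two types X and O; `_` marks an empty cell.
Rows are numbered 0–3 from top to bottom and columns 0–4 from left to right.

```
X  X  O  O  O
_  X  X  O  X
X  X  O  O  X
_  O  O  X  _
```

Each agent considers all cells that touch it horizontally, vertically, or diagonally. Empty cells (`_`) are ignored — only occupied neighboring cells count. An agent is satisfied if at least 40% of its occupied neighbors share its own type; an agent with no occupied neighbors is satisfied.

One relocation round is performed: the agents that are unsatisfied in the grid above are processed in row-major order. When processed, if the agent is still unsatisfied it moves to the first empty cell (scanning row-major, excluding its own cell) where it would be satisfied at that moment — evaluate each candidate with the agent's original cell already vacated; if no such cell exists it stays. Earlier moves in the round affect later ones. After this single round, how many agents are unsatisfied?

Initially unsatisfied (in order): (1,2), (1,4), (3,3).
  (1,2) → (1,0).
  (1,4) → (3,0).
  (3,3) → (3,4).
Resulting grid:
X X O O O
X X _ O _
X X O O X
X O O _ X
Unsatisfied now: (2,4).

1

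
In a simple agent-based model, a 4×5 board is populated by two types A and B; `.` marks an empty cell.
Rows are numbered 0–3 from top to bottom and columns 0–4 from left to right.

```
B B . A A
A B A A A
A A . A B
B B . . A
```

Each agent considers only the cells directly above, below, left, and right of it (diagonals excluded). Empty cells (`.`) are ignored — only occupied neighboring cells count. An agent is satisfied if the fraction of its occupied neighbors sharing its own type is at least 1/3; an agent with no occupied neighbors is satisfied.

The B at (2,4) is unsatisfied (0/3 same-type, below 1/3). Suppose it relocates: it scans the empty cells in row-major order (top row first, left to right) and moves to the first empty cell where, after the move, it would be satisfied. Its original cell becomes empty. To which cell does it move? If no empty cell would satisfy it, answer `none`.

Vacating (2,4). Empty cells in order:
  (0,2): 1/3 same-type → satisfied — stop here.

(0,2)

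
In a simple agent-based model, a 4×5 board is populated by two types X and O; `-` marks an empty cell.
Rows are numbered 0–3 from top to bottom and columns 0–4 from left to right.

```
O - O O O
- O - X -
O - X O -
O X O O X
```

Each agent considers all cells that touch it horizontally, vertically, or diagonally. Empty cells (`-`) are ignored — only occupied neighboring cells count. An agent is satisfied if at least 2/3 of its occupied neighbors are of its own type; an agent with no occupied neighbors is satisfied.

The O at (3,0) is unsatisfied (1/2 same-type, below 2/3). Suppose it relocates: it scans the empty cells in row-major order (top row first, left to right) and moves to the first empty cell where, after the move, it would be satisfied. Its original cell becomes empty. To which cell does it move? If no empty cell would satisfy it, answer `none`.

(0,1)

Vacating (3,0). Empty cells in order:
  (0,1): 3/3 same-type → satisfied — stop here.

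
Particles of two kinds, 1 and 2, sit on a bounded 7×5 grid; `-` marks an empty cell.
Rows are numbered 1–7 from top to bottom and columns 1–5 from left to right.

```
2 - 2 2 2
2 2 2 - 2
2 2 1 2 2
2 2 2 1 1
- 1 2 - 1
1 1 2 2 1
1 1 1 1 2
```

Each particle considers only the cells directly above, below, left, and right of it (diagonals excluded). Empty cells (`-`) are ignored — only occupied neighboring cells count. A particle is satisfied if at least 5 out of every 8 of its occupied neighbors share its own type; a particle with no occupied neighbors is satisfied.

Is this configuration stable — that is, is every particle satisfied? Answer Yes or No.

(1,1)2 1/1 ✓
(1,3)2 2/2 ✓
(1,4)2 2/2 ✓
(1,5)2 2/2 ✓
(2,1)2 3/3 ✓
(2,2)2 3/3 ✓
(2,3)2 2/3 ✓
(2,5)2 2/2 ✓
(3,1)2 3/3 ✓
(3,2)2 3/4 ✓
(3,3)1 0/4 ✗
(3,4)2 1/3 ✗
(3,5)2 2/3 ✓
(4,1)2 2/2 ✓
(4,2)2 3/4 ✓
(4,3)2 2/4 ✗
(4,4)1 1/3 ✗
(4,5)1 2/3 ✓
(5,2)1 1/3 ✗
(5,3)2 2/3 ✓
(5,5)1 2/2 ✓
(6,1)1 2/2 ✓
(6,2)1 3/4 ✓
(6,3)2 2/4 ✗
(6,4)2 1/3 ✗
(6,5)1 1/3 ✗
(7,1)1 2/2 ✓
(7,2)1 3/3 ✓
(7,3)1 2/3 ✓
(7,4)1 1/3 ✗
(7,5)2 0/2 ✗
For instance (3,3) has only 0/4 same-type neighbors, below 5/8.

No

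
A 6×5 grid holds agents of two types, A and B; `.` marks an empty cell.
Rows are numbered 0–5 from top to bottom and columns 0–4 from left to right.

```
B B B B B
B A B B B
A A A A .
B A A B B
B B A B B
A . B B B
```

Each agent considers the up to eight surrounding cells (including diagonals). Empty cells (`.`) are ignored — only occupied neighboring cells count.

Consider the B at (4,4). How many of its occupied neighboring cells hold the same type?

5

Occupied neighbors of (4,4): (3,3)=B, (3,4)=B, (4,3)=B, (5,3)=B, (5,4)=B.
Same type (B): 5 of 5.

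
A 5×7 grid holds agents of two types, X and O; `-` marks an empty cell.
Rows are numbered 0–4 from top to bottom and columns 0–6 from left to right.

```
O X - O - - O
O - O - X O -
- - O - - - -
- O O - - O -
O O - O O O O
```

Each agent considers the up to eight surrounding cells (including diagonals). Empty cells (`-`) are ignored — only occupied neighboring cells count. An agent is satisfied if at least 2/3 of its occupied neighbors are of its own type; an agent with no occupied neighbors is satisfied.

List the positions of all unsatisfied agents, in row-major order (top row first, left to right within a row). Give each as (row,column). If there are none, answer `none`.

(0,0), (0,1), (0,3), (1,0), (1,4), (1,5)

(0,0)O 1/2 not
(0,1)X 0/3 not
(0,3)O 1/2 not
(0,6)O 1/1 satisfied
(1,0)O 1/2 not
(1,2)O 2/3 satisfied
(1,4)X 0/2 not
(1,5)O 1/2 not
(2,2)O 3/3 satisfied
(3,1)O 4/4 satisfied
(3,2)O 4/4 satisfied
(3,5)O 3/3 satisfied
(4,0)O 2/2 satisfied
(4,1)O 3/3 satisfied
(4,3)O 2/2 satisfied
(4,4)O 3/3 satisfied
(4,5)O 3/3 satisfied
(4,6)O 2/2 satisfied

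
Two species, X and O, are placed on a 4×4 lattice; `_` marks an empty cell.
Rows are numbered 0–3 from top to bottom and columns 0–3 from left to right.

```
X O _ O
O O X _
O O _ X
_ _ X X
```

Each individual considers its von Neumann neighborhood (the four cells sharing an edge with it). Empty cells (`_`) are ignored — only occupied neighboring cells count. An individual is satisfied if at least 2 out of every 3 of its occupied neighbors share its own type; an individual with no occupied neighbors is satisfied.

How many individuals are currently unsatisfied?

3

(0,0)X 0/2 ✗
(0,1)O 1/2 ✗
(0,3)O 0/0 ✓
(1,0)O 2/3 ✓
(1,1)O 3/4 ✓
(1,2)X 0/1 ✗
(2,0)O 2/2 ✓
(2,1)O 2/2 ✓
(2,3)X 1/1 ✓
(3,2)X 1/1 ✓
(3,3)X 2/2 ✓
Unsatisfied: (0,0), (0,1), (1,2) — 3 in total.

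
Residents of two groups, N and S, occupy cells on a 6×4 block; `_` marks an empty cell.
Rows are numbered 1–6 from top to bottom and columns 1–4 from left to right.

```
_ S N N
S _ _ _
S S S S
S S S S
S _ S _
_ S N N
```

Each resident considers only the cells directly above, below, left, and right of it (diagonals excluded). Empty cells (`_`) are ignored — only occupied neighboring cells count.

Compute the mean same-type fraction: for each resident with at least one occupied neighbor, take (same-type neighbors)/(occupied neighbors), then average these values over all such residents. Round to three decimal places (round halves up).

0.784

Row 1: (1,2)S 0/1 · (1,3)N 1/2 · (1,4)N 1/1
Row 2: (2,1)S 1/1
Row 3: (3,1)S 3/3 · (3,2)S 3/3 · (3,3)S 3/3 · (3,4)S 2/2
Row 4: (4,1)S 3/3 · (4,2)S 3/3 · (4,3)S 4/4 · (4,4)S 2/2
Row 5: (5,1)S 1/1 · (5,3)S 1/2
Row 6: (6,2)S 0/1 · (6,3)N 1/3 · (6,4)N 1/1
Sum over 17 residents: 0/1 + 1/2 + 1/1 + 1/1 + 3/3 + 3/3 + 3/3 + 2/2 + 3/3 + 3/3 + 4/4 + 2/2 + 1/1 + 1/2 + 0/1 + 1/3 + 1/1 = 40/3; mean = 40/3 ÷ 17 = 40/51 = 0.784313… → 0.784.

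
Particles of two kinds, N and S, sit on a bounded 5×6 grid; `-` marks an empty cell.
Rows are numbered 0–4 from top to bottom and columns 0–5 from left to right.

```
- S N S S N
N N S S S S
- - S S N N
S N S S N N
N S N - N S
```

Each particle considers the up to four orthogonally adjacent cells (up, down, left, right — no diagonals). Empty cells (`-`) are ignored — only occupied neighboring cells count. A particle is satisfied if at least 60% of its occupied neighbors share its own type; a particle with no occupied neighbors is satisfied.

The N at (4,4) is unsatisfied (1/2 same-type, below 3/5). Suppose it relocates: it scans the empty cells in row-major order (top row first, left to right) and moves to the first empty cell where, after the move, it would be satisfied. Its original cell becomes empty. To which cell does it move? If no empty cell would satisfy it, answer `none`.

(2,1)

Vacating (4,4). Empty cells in order:
  (0,0): 1/2 same-type → still unsatisfied.
  (2,0): 1/2 same-type → still unsatisfied.
  (2,1): 2/3 same-type → satisfied — stop here.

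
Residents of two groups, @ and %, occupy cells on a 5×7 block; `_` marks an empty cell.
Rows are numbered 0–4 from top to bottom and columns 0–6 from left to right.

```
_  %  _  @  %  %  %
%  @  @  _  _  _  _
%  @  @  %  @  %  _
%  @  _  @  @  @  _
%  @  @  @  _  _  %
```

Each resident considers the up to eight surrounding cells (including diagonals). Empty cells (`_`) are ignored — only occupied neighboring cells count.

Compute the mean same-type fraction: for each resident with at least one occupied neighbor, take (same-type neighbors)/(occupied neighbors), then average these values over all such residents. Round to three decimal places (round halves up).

0.550

Row 0: (0,1)% 1/3 · (0,3)@ 1/2 · (0,4)% 1/2 · (0,5)% 2/2 · (0,6)% 1/1
Row 1: (1,0)% 2/4 · (1,1)@ 3/6 · (1,2)@ 4/6
Row 2: (2,0)% 2/5 · (2,1)@ 4/7 · (2,2)@ 5/6 · (2,3)% 0/5 · (2,4)@ 3/5 · (2,5)% 0/3
Row 3: (3,0)% 2/5 · (3,1)@ 4/7 · (3,3)@ 5/6 · (3,4)@ 4/6 · (3,5)@ 2/4
Row 4: (4,0)% 1/3 · (4,1)@ 2/4 · (4,2)@ 4/4 · (4,3)@ 3/3 · (4,6)% 0/1
Sum over 24 residents: 1/3 + 1/2 + 1/2 + 2/2 + 1/1 + 2/4 + 3/6 + 4/6 + 2/5 + 4/7 + 5/6 + 0/5 + 3/5 + 0/3 + 2/5 + 4/7 + 5/6 + 4/6 + 2/4 + 1/3 + 2/4 + 4/4 + 3/3 + 0/1 = 1387/105; mean = 1387/105 ÷ 24 = 1387/2520 = 0.550396… → 0.550.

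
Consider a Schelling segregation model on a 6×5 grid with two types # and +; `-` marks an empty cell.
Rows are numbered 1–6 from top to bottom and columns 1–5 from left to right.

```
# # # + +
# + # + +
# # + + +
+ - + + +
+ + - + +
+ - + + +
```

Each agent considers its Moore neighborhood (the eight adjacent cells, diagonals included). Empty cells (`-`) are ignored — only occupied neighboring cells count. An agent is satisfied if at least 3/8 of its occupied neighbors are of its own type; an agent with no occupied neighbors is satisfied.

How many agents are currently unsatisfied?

(1,1)# 2/3 satisfied
(1,2)# 4/5 satisfied
(1,3)# 2/5 satisfied
(1,4)+ 3/5 satisfied
(1,5)+ 3/3 satisfied
(2,1)# 4/5 satisfied
(2,2)+ 1/8 not
(2,3)# 3/8 satisfied
(2,4)+ 6/8 satisfied
(2,5)+ 5/5 satisfied
(3,1)# 2/4 satisfied
(3,2)# 3/7 satisfied
(3,3)+ 5/7 satisfied
(3,4)+ 7/8 satisfied
(3,5)+ 5/5 satisfied
(4,1)+ 2/4 satisfied
(4,3)+ 5/6 satisfied
(4,4)+ 7/7 satisfied
(4,5)+ 5/5 satisfied
(5,1)+ 3/3 satisfied
(5,2)+ 5/5 satisfied
(5,4)+ 7/7 satisfied
(5,5)+ 5/5 satisfied
(6,1)+ 2/2 satisfied
(6,3)+ 3/3 satisfied
(6,4)+ 4/4 satisfied
(6,5)+ 3/3 satisfied
Unsatisfied: (2,2) — 1 in total.

1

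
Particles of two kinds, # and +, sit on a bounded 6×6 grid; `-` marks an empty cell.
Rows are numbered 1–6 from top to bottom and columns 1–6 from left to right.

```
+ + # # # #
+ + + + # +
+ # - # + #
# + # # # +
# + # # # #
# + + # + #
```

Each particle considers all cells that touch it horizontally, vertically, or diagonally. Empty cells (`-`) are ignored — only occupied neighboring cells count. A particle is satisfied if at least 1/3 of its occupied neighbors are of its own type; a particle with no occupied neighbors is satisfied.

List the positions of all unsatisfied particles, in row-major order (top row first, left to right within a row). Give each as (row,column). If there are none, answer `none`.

(1,1)+ 3/3 satisfied
(1,2)+ 4/5 satisfied
(1,3)# 1/5 not
(1,4)# 3/5 satisfied
(1,5)# 3/5 satisfied
(1,6)# 2/3 satisfied
(2,1)+ 4/5 satisfied
(2,2)+ 5/7 satisfied
(2,3)+ 3/7 satisfied
(2,4)+ 2/7 not
(2,5)# 5/8 satisfied
(2,6)+ 1/5 not
(3,1)+ 3/5 satisfied
(3,2)# 2/7 not
(3,4)# 4/7 satisfied
(3,5)+ 3/8 satisfied
(3,6)# 2/5 satisfied
(4,1)# 2/5 satisfied
(4,2)+ 2/7 not
(4,3)# 5/7 satisfied
(4,4)# 6/7 satisfied
(4,5)# 6/8 satisfied
(4,6)+ 1/5 not
(5,1)# 2/5 satisfied
(5,2)+ 3/8 satisfied
(5,3)# 4/8 satisfied
(5,4)# 6/8 satisfied
(5,5)# 6/8 satisfied
(5,6)# 3/5 satisfied
(6,1)# 1/3 satisfied
(6,2)+ 2/5 satisfied
(6,3)+ 2/5 satisfied
(6,4)# 3/5 satisfied
(6,5)+ 0/5 not
(6,6)# 2/3 satisfied

(1,3), (2,4), (2,6), (3,2), (4,2), (4,6), (6,5)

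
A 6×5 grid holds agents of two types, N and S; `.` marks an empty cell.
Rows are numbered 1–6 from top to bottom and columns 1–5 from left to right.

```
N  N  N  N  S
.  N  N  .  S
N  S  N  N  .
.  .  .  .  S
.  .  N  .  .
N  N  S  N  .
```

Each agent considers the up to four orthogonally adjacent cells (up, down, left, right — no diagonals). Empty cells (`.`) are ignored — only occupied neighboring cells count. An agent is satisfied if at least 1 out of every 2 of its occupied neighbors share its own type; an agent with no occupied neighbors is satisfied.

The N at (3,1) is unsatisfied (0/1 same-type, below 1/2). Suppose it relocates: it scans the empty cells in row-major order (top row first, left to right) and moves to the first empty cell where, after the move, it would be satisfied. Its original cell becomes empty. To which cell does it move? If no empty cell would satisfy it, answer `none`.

Vacating (3,1). Empty cells in order:
  (2,1): 2/2 same-type → satisfied — stop here.

(2,1)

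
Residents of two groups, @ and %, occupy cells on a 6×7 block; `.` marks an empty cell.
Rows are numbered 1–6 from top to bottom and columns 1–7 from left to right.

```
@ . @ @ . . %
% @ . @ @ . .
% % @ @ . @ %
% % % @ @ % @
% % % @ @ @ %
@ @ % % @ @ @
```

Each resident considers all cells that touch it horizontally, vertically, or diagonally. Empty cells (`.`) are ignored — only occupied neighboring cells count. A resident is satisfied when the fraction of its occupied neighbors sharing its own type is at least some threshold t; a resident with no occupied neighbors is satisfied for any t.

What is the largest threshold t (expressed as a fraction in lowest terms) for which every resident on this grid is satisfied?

Row 1: (1,1)@ 1/2 · (1,3)@ 3/3 · (1,4)@ 3/3 · (1,7)% — no occupied neighbors
Row 2: (2,1)% 2/4 · (2,2)@ 3/6 · (2,4)@ 5/5 · (2,5)@ 4/4
Row 3: (3,1)% 4/5 · (3,2)% 5/7 · (3,3)@ 4/7 · (3,4)@ 5/6 · (3,6)@ 3/5 · (3,7)% 1/3
Row 4: (4,1)% 5/5 · (4,2)% 7/8 · (4,3)% 4/8 · (4,4)@ 5/7 · (4,5)@ 6/7 · (4,6)% 2/7 · (4,7)@ 2/5
Row 5: (5,1)% 3/5 · (5,2)% 6/8 · (5,3)% 5/8 · (5,4)@ 4/8 · (5,5)@ 6/8 · (5,6)@ 6/8 · (5,7)% 1/5
Row 6: (6,1)@ 1/3 · (6,2)@ 1/5 · (6,3)% 3/5 · (6,4)% 2/5 · (6,5)@ 4/5 · (6,6)@ 4/5 · (6,7)@ 2/3
The smallest same-type fraction is 1/5 at (5,7), which reduces to 1/5. Any threshold above that leaves this resident unsatisfied.

1/5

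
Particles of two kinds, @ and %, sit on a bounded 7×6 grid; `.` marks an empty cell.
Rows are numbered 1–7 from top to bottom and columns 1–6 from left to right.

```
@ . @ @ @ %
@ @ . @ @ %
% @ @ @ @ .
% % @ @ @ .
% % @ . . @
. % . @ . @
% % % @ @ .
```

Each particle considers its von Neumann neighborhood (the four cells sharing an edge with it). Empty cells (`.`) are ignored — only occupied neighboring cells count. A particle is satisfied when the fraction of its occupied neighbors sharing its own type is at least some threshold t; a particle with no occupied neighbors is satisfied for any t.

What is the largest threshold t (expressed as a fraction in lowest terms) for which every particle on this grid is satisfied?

(1,1)@ 1/1
(1,3)@ 1/1
(1,4)@ 3/3
(1,5)@ 2/3
(1,6)% 1/2
(2,1)@ 2/3
(2,2)@ 2/2
(2,4)@ 3/3
(2,5)@ 3/4
(2,6)% 1/2
(3,1)% 1/3
(3,2)@ 2/4
(3,3)@ 3/3
(3,4)@ 4/4
(3,5)@ 3/3
(4,1)% 3/3
(4,2)% 2/4
(4,3)@ 3/4
(4,4)@ 3/3
(4,5)@ 2/2
(5,1)% 2/2
(5,2)% 3/4
(5,3)@ 1/2
(5,6)@ 1/1
(6,2)% 2/2
(6,4)@ 1/1
(6,6)@ 1/1
(7,1)% 1/1
(7,2)% 3/3
(7,3)% 1/2
(7,4)@ 2/3
(7,5)@ 1/1
The smallest same-type fraction is 1/3 at (3,1), which reduces to 1/3. Any threshold above that leaves this particle unsatisfied.

1/3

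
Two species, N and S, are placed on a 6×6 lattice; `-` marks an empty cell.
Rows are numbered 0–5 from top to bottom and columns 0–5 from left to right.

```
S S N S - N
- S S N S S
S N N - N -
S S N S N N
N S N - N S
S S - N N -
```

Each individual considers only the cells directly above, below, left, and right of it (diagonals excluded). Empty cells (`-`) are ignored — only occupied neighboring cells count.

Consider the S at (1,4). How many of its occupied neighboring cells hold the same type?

Occupied neighbors of (1,4): (2,4)=N, (1,3)=N, (1,5)=S.
Same type (S): 1 of 3.

1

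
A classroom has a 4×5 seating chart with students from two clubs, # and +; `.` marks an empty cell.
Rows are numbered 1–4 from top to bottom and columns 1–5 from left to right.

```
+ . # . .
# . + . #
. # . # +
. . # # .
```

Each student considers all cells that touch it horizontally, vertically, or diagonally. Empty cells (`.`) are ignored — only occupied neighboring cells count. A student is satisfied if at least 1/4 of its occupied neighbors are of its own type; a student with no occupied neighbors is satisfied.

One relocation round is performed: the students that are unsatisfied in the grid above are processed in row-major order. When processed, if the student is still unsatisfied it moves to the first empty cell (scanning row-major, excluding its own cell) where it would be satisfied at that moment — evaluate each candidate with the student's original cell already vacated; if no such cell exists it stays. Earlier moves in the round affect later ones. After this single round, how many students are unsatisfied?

Initially unsatisfied (in order): (1,1), (1,3), (2,3), (3,5).
  (1,1) → (1,2).
  (1,3) → (1,1).
  (2,3): now satisfied by earlier moves; stays.
  (3,5) → (1,3).
Resulting grid:
# + + . .
# . + . #
. # . # .
. . # # .
All satisfied now.

0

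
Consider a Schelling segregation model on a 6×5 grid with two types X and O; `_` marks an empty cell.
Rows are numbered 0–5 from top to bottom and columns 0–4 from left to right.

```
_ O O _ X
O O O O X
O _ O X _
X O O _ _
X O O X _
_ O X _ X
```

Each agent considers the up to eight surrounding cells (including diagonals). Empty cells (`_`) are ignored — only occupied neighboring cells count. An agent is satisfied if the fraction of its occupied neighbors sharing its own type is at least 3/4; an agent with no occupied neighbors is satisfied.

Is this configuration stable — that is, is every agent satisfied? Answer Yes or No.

(0,1)O 4/4 satisfied
(0,2)O 4/4 satisfied
(0,4)X 1/2 not
(1,0)O 3/3 satisfied
(1,1)O 6/6 satisfied
(1,2)O 5/6 satisfied
(1,3)O 3/6 not
(1,4)X 2/3 not
(2,0)O 3/4 satisfied
(2,2)O 5/6 satisfied
(2,3)X 1/5 not
(3,0)X 1/4 not
(3,1)O 5/7 not
(3,2)O 4/6 not
(4,0)X 1/4 not
(4,1)O 4/7 not
(4,2)O 4/6 not
(4,3)X 2/4 not
(5,1)O 2/4 not
(5,2)X 1/4 not
(5,4)X 1/1 satisfied
For instance (0,4) has only 1/2 same-type neighbors, below 3/4.

No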